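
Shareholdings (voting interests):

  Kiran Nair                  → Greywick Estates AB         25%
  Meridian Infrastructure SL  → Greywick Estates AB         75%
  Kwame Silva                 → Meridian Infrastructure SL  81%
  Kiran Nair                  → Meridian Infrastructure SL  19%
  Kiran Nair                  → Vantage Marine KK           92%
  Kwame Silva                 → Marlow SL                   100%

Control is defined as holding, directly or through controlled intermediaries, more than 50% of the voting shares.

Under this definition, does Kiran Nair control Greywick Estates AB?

Kiran holds 92% of Vantage, so Kiran controls Vantage.
In Greywick, Kiran's side holds only 25%, not > 50%.
So Kiran does not control Greywick.

No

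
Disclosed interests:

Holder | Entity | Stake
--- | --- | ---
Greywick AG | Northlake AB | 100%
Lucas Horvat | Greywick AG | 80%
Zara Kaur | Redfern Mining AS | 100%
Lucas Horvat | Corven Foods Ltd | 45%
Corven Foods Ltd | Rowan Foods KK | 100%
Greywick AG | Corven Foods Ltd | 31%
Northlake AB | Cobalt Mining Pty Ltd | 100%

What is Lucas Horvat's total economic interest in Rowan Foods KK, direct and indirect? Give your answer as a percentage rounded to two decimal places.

69.80%

Lucas reaches Rowan along 2 paths.
Via Corven: 45% × 100% = 45%.
Via Greywick → Corven: 80% × 31% × 100% = 24.8%.
Total: 45% + 24.8% = 69.8%.
Rounded: 69.80%.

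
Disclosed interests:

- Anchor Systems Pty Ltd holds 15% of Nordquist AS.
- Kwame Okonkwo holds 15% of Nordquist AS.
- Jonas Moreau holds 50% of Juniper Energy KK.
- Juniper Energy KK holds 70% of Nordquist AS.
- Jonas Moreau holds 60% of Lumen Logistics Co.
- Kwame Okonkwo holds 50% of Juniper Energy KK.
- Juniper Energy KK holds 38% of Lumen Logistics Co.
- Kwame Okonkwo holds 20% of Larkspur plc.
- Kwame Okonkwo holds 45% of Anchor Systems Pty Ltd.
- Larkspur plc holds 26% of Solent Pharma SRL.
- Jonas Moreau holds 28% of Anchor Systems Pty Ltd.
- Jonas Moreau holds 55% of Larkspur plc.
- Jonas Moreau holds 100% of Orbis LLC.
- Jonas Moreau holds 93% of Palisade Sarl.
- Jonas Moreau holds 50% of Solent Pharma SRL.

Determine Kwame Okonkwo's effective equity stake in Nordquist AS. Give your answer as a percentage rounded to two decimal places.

56.75%

Kwame reaches Nordquist along 3 paths.
Direct stake: 15% = 15%.
Via Anchor: 45% × 15% = 6.75%.
Via Juniper: 50% × 70% = 35%.
Total: 15% + 6.75% + 35% = 56.75%.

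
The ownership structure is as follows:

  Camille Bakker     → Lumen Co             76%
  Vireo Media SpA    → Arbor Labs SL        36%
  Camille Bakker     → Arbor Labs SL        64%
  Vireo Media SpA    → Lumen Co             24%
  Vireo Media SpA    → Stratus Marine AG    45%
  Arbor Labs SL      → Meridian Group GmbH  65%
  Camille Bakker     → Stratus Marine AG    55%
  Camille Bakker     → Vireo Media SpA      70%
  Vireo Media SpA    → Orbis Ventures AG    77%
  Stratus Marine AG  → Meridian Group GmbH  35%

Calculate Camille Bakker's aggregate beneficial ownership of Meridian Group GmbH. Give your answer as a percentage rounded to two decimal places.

88.26%

Camille reaches Meridian along 4 paths.
Via Arbor: 64% × 65% = 41.6%.
Via Vireo → Arbor: 70% × 36% × 65% = 16.38%.
Via Vireo → Stratus: 70% × 45% × 35% = 11.025%.
Via Stratus: 55% × 35% = 19.25%.
Total: 41.6% + 16.38% + 11.025% + 19.25% = 88.255%.
Rounded: 88.26%.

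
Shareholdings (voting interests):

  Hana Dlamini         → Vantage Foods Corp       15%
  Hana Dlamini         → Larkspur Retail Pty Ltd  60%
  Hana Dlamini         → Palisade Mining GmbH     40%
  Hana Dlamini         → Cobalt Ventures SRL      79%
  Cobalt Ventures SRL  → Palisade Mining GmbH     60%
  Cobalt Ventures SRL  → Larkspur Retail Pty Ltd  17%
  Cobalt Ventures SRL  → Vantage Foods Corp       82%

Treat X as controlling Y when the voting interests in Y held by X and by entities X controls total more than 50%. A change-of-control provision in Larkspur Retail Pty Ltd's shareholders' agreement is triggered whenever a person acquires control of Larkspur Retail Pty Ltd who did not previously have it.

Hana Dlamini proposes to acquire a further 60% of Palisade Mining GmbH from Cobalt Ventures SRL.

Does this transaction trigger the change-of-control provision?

No

The purchase adds only to Hana's holdings (Cobalt's stake shrinks), so Hana is the only person who could newly come to control Larkspur.
Hana holds 79% of Cobalt, so Hana controls Cobalt.
Cobalt and Hana together hold 17% + 60% = 77% of Larkspur, so Hana controls Larkspur.
So Hana already controls Larkspur before the transaction.
After the purchase, Hana's direct stake in Palisade rises to 40% + 60% = 100%, and Cobalt's stake falls to 0%.
Hana controlled Larkspur already, so this is not a new person acquiring control; every other person's position is unchanged or reduced.
No new person acquires control, so the clause is not triggered.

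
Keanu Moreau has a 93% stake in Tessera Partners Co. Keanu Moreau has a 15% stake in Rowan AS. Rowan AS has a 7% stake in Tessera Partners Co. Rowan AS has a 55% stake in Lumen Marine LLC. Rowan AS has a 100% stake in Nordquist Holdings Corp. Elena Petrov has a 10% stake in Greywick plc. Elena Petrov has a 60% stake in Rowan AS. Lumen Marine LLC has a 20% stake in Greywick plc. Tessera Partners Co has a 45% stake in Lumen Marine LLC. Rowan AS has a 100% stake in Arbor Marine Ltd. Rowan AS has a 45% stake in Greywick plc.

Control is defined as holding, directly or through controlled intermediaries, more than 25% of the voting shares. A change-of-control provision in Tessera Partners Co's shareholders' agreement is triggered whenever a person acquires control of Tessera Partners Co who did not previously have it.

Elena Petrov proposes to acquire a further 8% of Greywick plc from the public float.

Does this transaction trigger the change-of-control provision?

The purchase changes only Elena's holdings, so Elena is the only person who could newly come to control Tessera.
Elena holds 60% of Rowan, so Elena controls Rowan.
Rowan holds 55% of Lumen, so Elena controls Lumen.
Rowan holds 100% of Nordquist, so Elena controls Nordquist.
Rowan holds 100% of Arbor, so Elena controls Arbor.
Rowan and Lumen and Elena together hold 45% + 20% + 10% = 75% of Greywick, so Elena controls Greywick.
In Tessera, Elena's side holds only 7%, not > 25%.
So before the transaction, Elena does not control Tessera.
After the purchase, Elena's direct stake in Greywick rises to 10% + 8% = 18%.
Rowan and Lumen and Elena together hold 45% + 20% + 18% = 83% of Greywick, so Elena controls Greywick.
After the transaction, Elena's side holds 7% of Tessera, not > 25%, so Elena still does not control Tessera.
No new person acquires control, so the clause is not triggered.

No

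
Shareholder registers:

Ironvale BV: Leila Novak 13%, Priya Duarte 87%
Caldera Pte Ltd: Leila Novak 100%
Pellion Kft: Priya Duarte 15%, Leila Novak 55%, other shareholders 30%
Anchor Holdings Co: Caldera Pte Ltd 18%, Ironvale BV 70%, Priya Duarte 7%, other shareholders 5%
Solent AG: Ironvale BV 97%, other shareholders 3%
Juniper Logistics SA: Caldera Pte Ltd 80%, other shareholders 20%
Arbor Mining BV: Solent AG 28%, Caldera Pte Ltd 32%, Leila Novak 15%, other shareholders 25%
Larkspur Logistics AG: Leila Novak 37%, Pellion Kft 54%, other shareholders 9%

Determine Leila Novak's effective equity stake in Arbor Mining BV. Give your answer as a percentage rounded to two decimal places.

Leila reaches Arbor along 3 paths.
Via Ironvale → Solent: 13% × 97% × 28% = 3.5308%.
Via Caldera: 100% × 32% = 32%.
Direct stake: 15% = 15%.
Total: 3.5308% + 32% + 15% = 50.5308%.
Rounded: 50.53%.

50.53%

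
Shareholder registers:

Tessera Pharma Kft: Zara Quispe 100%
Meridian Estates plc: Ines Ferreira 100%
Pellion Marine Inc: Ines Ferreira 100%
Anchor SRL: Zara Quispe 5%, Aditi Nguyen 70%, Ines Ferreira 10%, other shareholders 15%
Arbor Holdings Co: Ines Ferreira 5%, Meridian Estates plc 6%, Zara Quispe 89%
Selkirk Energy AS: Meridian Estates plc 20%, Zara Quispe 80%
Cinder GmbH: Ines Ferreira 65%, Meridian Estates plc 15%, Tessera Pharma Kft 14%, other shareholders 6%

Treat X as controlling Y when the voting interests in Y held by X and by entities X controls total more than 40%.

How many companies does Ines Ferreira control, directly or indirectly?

3

Ines holds 100% of Meridian, so Ines controls Meridian.
Ines holds 100% of Pellion, so Ines controls Pellion.
Ines and Meridian together hold 65% + 15% = 80% of Cinder, so Ines controls Cinder.
No other company's threshold is met.
Ines controls 3 companies.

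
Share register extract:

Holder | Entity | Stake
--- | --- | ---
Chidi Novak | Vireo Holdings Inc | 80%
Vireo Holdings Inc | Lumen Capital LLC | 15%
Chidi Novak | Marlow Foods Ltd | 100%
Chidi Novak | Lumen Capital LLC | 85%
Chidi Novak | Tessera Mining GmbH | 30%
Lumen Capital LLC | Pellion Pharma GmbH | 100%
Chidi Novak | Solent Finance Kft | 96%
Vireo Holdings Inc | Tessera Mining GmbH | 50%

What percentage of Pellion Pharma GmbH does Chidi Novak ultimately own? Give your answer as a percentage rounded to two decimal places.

97.00%

Chidi reaches Pellion along 2 paths.
Via Vireo → Lumen: 80% × 15% × 100% = 12%.
Via Lumen: 85% × 100% = 85%.
Total: 12% + 85% = 97%.
Rounded: 97.00%.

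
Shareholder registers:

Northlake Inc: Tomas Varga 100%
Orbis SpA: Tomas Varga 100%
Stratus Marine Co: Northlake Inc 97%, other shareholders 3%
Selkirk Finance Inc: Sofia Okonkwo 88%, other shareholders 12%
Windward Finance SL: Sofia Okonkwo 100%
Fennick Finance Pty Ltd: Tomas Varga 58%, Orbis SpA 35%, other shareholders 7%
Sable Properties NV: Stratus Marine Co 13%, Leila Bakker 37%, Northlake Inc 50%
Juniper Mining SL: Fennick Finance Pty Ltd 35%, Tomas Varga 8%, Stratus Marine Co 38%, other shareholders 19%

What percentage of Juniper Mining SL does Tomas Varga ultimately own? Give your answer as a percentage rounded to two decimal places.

77.41%

Tomas reaches Juniper along 4 paths.
Via Fennick: 58% × 35% = 20.3%.
Via Orbis → Fennick: 100% × 35% × 35% = 12.25%.
Direct stake: 8% = 8%.
Via Northlake → Stratus: 100% × 97% × 38% = 36.86%.
Total: 20.3% + 12.25% + 8% + 36.86% = 77.41%.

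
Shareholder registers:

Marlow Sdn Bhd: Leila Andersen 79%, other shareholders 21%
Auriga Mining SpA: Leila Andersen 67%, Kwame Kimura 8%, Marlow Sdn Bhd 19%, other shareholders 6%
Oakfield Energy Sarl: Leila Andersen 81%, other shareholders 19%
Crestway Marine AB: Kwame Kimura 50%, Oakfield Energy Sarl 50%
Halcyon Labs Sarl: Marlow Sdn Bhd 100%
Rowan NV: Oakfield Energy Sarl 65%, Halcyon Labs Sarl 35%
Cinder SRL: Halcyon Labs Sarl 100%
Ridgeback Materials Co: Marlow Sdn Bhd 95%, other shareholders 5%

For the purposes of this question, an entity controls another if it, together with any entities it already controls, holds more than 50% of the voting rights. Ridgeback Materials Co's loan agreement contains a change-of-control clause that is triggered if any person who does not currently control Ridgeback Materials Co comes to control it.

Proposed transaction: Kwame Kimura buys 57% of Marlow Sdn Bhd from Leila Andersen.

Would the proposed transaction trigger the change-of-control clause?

Yes

The purchase adds only to Kwame's holdings (Leila's stake shrinks), so Kwame is the only person who could newly come to control Ridgeback.
Kwame's largest direct stake is 50% in Crestway, which does not meet the threshold, so Kwame controls no company.
Neither Kwame nor any entity Kwame controls holds any voting interest in Ridgeback.
So before the transaction, Kwame does not control Ridgeback.
After the purchase, Kwame holds 57% of Marlow directly, and Leila's stake falls to 22%.
Kwame holds 57% of Marlow, so Kwame controls Marlow.
Marlow holds 95% of Ridgeback, so Kwame controls Ridgeback.
Kwame did not control Ridgeback before and does after, so the clause is triggered.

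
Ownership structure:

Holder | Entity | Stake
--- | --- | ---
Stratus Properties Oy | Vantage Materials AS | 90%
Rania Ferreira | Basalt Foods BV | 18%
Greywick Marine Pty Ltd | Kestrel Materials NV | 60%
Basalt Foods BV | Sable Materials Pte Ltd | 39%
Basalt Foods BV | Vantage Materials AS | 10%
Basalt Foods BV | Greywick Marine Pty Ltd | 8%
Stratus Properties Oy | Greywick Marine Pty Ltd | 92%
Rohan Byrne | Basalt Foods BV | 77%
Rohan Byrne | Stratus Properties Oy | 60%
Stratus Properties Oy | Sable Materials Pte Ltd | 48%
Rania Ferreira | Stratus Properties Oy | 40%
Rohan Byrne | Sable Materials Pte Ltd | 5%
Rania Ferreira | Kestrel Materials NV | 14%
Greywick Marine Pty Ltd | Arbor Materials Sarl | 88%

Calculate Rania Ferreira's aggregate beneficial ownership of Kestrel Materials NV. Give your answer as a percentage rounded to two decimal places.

Rania reaches Kestrel along 3 paths.
Via Stratus → Greywick: 40% × 92% × 60% = 22.08%.
Via Basalt → Greywick: 18% × 8% × 60% = 0.864%.
Direct stake: 14% = 14%.
Total: 22.08% + 0.864% + 14% = 36.944%.
Rounded: 36.94%.

36.94%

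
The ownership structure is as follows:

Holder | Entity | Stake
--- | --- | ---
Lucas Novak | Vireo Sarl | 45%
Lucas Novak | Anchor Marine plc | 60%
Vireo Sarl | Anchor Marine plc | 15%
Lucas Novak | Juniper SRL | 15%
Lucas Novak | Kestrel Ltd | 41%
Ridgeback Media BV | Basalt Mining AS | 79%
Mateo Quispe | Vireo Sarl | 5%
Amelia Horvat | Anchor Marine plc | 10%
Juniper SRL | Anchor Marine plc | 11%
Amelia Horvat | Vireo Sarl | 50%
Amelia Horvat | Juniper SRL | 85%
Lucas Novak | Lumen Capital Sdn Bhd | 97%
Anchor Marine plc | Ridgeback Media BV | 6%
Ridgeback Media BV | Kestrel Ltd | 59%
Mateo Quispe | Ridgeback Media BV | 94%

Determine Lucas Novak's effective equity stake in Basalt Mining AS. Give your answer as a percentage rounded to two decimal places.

3.24%

Lucas reaches Basalt along 3 paths.
Via Anchor → Ridgeback: 60% × 6% × 79% = 2.844%.
Via Vireo → Anchor → Ridgeback: 45% × 15% × 6% × 79% = 0.31995%.
Via Juniper → Anchor → Ridgeback: 15% × 11% × 6% × 79% = 0.07821%.
Total: 2.844% + 0.31995% + 0.07821% = 3.24216%.
Rounded: 3.24%.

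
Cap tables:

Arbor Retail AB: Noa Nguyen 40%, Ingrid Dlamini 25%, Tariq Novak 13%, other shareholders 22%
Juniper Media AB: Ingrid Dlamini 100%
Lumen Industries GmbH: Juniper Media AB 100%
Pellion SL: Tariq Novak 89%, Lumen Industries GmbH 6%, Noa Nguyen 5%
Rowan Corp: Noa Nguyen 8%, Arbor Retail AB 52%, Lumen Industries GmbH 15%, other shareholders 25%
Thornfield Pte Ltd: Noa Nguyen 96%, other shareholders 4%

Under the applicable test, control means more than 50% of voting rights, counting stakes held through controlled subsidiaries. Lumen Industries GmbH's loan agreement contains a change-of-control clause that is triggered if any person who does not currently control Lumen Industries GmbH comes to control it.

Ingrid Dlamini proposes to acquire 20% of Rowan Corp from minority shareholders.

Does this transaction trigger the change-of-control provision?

The purchase changes only Ingrid's holdings, so Ingrid is the only person who could newly come to control Lumen.
Ingrid holds 100% of Juniper, so Ingrid controls Juniper.
Juniper holds 100% of Lumen, so Ingrid controls Lumen.
So Ingrid already controls Lumen before the transaction.
After the purchase, Ingrid holds 20% of Rowan directly.
Ingrid controlled Lumen already, so this is not a new person acquiring control; every other person's position is unchanged or reduced.
No new person acquires control, so the clause is not triggered.

No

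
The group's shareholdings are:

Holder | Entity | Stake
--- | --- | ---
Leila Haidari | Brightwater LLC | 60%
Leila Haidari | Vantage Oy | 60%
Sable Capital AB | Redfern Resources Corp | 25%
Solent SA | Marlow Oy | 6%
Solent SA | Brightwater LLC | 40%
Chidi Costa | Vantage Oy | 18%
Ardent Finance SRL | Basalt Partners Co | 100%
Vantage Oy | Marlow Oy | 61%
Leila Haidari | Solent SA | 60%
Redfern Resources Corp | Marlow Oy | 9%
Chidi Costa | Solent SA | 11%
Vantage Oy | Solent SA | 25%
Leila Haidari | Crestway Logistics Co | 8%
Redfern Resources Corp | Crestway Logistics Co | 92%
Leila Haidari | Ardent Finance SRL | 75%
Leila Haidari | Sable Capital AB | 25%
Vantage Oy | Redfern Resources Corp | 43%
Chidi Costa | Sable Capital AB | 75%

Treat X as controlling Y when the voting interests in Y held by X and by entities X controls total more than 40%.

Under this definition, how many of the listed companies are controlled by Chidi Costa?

1

Chidi holds 75% of Sable, so Chidi controls Sable.
No other company's threshold is met.
Chidi controls 1 company.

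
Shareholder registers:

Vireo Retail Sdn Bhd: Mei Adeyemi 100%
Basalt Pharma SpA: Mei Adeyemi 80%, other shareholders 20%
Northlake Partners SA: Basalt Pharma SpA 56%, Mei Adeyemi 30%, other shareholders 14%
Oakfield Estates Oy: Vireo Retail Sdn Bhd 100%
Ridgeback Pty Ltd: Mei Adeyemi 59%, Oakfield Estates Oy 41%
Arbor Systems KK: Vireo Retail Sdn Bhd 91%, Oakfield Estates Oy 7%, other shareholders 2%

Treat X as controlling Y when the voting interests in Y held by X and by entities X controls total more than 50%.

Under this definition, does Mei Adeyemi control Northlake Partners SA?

Yes

Mei holds 80% of Basalt, so Mei controls Basalt.
Basalt and Mei together hold 56% + 30% = 86% of Northlake, so Mei controls Northlake.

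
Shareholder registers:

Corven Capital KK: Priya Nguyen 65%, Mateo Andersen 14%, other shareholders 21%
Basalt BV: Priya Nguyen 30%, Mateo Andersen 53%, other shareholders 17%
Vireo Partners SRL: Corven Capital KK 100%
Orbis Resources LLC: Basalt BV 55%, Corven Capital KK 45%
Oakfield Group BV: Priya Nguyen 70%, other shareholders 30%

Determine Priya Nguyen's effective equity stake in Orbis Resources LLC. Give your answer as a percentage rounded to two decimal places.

Priya reaches Orbis along 2 paths.
Via Basalt: 30% × 55% = 16.5%.
Via Corven: 65% × 45% = 29.25%.
Total: 16.5% + 29.25% = 45.75%.

45.75%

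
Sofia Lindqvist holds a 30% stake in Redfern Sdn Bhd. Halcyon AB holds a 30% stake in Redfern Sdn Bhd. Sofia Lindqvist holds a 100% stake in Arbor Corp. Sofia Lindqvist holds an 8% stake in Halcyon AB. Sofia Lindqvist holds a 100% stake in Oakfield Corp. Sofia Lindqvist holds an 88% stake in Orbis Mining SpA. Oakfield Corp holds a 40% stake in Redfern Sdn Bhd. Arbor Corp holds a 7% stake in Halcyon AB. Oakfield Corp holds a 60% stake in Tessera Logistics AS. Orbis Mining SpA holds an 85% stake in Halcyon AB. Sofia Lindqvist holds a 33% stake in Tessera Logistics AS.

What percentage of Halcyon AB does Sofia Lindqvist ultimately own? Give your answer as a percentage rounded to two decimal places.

89.80%

Sofia reaches Halcyon along 3 paths.
Via Arbor: 100% × 7% = 7%.
Direct stake: 8% = 8%.
Via Orbis: 88% × 85% = 74.8%.
Total: 7% + 8% + 74.8% = 89.8%.
Rounded: 89.80%.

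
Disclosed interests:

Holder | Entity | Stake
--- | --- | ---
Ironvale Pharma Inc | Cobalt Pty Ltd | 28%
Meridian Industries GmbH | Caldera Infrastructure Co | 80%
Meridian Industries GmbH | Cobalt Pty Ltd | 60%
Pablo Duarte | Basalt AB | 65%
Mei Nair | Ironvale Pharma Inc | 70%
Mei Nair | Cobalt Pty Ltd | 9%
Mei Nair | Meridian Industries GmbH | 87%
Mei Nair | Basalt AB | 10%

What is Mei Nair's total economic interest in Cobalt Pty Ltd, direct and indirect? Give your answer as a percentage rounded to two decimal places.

Mei reaches Cobalt along 3 paths.
Via Meridian: 87% × 60% = 52.2%.
Via Ironvale: 70% × 28% = 19.6%.
Direct stake: 9% = 9%.
Total: 52.2% + 19.6% + 9% = 80.8%.
Rounded: 80.80%.

80.80%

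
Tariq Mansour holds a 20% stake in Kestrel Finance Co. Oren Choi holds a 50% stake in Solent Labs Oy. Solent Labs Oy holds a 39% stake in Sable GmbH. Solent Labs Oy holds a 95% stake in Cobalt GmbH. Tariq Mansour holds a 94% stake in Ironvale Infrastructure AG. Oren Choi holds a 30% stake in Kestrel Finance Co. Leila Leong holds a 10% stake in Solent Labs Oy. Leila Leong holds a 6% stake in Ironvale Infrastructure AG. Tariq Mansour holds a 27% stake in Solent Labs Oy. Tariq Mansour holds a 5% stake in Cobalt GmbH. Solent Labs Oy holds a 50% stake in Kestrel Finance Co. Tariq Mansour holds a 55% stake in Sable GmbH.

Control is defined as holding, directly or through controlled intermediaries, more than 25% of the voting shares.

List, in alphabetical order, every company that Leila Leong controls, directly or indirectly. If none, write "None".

None

Leila's largest direct stake is 10% in Solent, which does not meet the threshold.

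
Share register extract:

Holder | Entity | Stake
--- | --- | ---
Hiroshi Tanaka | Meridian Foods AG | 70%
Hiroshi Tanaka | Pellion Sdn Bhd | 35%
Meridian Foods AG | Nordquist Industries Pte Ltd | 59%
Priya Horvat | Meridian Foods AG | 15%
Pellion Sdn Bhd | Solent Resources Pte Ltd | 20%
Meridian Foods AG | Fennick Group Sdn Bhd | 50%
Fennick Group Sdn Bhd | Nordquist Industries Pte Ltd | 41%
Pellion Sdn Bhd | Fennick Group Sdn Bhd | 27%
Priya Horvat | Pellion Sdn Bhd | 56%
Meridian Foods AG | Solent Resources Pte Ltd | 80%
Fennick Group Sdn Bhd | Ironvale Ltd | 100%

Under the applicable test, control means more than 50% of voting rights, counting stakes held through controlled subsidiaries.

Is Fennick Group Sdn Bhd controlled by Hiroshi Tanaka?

Hiroshi holds 70% of Meridian, so Hiroshi controls Meridian.
Meridian holds 80% of Solent, so Hiroshi controls Solent.
Meridian holds 59% of Nordquist, so Hiroshi controls Nordquist.
In Fennick, Hiroshi's side holds only 50%, not > 50%.
So Hiroshi does not control Fennick.

No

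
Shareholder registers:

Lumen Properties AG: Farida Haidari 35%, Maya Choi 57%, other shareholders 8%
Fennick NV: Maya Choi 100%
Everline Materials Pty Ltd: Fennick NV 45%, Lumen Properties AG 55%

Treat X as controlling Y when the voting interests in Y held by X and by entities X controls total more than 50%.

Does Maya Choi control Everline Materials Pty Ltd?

Maya holds 57% of Lumen, so Maya controls Lumen.
Maya holds 100% of Fennick, so Maya controls Fennick.
Fennick and Lumen together hold 45% + 55% = 100% of Everline, so Maya controls Everline.

Yes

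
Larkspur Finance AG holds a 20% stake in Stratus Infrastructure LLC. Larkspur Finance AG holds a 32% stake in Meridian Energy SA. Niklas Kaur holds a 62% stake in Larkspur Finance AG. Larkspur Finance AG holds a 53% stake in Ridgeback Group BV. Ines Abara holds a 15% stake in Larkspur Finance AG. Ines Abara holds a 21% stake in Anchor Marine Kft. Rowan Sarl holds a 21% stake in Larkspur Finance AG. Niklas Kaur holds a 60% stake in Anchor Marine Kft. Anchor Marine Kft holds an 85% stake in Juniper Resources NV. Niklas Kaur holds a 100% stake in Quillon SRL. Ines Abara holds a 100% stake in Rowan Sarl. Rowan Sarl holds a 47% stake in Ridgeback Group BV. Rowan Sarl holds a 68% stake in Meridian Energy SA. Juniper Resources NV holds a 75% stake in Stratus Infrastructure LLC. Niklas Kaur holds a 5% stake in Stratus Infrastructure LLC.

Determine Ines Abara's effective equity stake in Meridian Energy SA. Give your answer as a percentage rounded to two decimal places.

Ines reaches Meridian along 3 paths.
Via Rowan → Larkspur: 100% × 21% × 32% = 6.72%.
Via Larkspur: 15% × 32% = 4.8%.
Via Rowan: 100% × 68% = 68%.
Total: 6.72% + 4.8% + 68% = 79.52%.

79.52%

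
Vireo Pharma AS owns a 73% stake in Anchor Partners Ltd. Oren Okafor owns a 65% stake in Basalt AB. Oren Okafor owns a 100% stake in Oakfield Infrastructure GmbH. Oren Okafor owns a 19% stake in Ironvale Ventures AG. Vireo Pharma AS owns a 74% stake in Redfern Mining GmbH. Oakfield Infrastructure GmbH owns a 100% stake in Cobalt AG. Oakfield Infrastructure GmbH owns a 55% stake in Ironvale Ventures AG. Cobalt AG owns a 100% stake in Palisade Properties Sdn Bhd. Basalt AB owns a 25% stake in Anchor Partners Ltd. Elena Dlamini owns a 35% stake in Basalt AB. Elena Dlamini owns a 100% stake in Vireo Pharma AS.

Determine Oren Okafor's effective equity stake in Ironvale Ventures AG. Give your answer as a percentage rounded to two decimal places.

74.00%

Oren reaches Ironvale along 2 paths.
Via Oakfield: 100% × 55% = 55%.
Direct stake: 19% = 19%.
Total: 55% + 19% = 74%.
Rounded: 74.00%.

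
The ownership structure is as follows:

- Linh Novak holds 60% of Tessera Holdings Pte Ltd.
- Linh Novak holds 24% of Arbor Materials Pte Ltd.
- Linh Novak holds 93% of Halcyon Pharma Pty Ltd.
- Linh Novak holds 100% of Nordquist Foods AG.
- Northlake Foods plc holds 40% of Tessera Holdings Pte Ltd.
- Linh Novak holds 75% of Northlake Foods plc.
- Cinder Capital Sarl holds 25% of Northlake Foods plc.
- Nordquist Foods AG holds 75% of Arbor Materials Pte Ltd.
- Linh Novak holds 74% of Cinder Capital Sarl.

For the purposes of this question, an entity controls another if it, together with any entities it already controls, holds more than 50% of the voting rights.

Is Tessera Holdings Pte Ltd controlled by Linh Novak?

Linh holds 74% of Cinder, so Linh controls Cinder.
Linh and Cinder together hold 75% + 25% = 100% of Northlake, so Linh controls Northlake.
Northlake and Linh together hold 40% + 60% = 100% of Tessera, so Linh controls Tessera.

Yes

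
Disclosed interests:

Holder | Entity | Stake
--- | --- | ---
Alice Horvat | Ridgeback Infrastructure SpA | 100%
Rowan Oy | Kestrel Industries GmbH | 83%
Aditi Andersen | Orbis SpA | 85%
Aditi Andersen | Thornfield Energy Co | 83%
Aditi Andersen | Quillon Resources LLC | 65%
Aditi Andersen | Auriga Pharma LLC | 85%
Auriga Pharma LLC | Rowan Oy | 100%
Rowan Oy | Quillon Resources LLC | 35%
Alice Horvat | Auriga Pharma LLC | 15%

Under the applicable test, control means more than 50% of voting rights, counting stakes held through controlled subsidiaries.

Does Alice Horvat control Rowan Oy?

Alice holds 100% of Ridgeback, so Alice controls Ridgeback.
Neither Alice nor any entity Alice controls holds any voting interest in Rowan.
So Alice does not control Rowan.

No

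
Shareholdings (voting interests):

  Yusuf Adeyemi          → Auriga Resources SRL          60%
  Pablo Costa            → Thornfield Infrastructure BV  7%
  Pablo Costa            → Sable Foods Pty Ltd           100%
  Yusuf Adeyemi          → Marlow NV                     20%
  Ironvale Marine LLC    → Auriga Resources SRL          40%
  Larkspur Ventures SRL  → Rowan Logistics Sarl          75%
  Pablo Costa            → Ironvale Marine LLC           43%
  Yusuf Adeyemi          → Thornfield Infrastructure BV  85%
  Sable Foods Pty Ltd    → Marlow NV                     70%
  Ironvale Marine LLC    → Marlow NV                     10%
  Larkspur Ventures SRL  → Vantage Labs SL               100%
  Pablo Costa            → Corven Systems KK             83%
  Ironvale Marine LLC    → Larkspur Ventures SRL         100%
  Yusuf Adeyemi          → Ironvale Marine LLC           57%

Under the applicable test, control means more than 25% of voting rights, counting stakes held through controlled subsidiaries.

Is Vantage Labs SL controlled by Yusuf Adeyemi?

Yes

Yusuf holds 57% of Ironvale, so Yusuf controls Ironvale.
Ironvale holds 100% of Larkspur, so Yusuf controls Larkspur.
Larkspur holds 100% of Vantage, so Yusuf controls Vantage.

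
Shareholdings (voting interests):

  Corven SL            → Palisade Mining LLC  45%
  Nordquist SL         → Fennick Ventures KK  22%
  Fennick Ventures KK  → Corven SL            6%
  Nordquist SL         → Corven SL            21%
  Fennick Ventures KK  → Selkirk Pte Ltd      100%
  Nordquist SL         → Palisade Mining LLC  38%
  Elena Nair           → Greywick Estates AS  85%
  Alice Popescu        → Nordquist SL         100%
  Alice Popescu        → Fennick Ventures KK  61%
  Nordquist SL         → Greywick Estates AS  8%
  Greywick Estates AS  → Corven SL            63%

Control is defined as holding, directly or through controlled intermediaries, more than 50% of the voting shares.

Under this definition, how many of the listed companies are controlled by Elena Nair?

2

Elena holds 85% of Greywick, so Elena controls Greywick.
Greywick holds 63% of Corven, so Elena controls Corven.
No other company's threshold is met.
Elena controls 2 companies.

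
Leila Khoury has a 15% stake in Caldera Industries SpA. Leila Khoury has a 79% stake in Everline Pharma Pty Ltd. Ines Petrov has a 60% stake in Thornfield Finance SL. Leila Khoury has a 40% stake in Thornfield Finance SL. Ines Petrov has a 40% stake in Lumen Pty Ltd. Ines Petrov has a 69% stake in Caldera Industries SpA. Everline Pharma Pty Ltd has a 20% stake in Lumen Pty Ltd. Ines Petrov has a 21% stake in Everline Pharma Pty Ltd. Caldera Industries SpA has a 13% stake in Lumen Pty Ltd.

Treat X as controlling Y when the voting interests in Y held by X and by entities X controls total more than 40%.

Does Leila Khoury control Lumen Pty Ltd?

No

Leila holds 79% of Everline, so Leila controls Everline.
In Lumen, Leila's side holds only 20%, not > 40%.
So Leila does not control Lumen.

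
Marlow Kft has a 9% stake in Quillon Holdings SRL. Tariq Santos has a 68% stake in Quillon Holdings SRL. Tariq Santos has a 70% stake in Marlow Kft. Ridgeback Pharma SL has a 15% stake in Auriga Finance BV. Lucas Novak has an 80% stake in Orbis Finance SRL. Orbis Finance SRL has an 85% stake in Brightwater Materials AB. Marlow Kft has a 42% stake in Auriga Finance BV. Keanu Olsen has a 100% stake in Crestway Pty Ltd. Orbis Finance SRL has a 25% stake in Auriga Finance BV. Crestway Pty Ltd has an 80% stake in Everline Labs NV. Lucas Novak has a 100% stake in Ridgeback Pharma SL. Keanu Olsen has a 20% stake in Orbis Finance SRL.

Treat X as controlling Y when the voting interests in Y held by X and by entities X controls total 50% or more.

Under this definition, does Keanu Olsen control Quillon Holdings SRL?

No

Keanu holds 100% of Crestway, so Keanu controls Crestway.
Crestway holds 80% of Everline, so Keanu controls Everline.
Neither Keanu nor any entity Keanu controls holds any voting interest in Quillon.
So Keanu does not control Quillon.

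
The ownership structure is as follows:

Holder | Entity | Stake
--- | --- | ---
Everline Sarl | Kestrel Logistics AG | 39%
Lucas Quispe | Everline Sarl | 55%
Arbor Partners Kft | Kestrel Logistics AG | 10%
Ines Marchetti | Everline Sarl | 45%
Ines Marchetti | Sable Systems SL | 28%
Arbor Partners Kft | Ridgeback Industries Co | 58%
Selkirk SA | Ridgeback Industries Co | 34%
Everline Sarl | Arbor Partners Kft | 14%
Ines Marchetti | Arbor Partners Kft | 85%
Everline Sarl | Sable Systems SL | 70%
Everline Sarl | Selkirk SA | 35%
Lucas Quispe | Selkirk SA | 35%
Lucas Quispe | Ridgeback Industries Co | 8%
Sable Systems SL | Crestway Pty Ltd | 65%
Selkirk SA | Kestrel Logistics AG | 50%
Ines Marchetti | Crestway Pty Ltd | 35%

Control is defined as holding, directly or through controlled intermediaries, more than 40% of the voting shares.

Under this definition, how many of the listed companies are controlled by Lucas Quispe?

Lucas holds 55% of Everline, so Lucas controls Everline.
Everline holds 70% of Sable, so Lucas controls Sable.
Everline and Lucas together hold 35% + 35% = 70% of Selkirk, so Lucas controls Selkirk.
Sable holds 65% of Crestway, so Lucas controls Crestway.
Selkirk and Lucas together hold 34% + 8% = 42% of Ridgeback, so Lucas controls Ridgeback.
Everline and Selkirk together hold 39% + 50% = 89% of Kestrel, so Lucas controls Kestrel.
No other company's threshold is met.
Lucas controls 6 companies.

6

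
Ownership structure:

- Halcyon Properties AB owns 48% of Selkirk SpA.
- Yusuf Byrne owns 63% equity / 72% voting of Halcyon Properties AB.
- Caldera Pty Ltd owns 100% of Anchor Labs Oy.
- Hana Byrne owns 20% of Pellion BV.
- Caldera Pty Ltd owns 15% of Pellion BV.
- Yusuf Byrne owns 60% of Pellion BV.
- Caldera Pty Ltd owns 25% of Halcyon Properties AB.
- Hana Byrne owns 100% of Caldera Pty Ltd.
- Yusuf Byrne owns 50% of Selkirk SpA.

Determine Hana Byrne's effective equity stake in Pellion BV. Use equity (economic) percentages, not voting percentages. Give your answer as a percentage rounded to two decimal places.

Hana reaches Pellion along 2 paths.
Via Caldera: 100% × 15% = 15%.
Direct stake: 20% = 20%.
Total: 15% + 20% = 35%.
Rounded: 35.00%.

35.00%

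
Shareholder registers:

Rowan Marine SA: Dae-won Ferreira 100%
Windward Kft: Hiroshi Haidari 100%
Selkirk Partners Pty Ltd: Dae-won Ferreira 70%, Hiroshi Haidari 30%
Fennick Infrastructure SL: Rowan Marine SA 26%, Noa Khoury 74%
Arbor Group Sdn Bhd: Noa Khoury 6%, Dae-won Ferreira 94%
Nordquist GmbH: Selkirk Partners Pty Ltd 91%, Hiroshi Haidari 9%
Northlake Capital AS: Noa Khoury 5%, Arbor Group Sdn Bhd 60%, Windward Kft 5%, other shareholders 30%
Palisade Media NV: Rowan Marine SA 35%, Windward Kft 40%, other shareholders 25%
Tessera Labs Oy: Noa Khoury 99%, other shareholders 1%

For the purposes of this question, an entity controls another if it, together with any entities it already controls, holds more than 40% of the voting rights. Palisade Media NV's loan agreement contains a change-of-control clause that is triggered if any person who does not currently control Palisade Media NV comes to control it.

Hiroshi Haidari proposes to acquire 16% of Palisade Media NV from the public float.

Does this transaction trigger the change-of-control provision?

Yes

The purchase changes only Hiroshi's holdings, so Hiroshi is the only person who could newly come to control Palisade.
Hiroshi holds 100% of Windward, so Hiroshi controls Windward.
In Palisade, Hiroshi's side holds only 40%, not > 40%.
So before the transaction, Hiroshi does not control Palisade.
After the purchase, Hiroshi holds 16% of Palisade directly.
Windward and Hiroshi together hold 40% + 16% = 56% of Palisade, so Hiroshi controls Palisade.
Hiroshi did not control Palisade before and does after, so the clause is triggered.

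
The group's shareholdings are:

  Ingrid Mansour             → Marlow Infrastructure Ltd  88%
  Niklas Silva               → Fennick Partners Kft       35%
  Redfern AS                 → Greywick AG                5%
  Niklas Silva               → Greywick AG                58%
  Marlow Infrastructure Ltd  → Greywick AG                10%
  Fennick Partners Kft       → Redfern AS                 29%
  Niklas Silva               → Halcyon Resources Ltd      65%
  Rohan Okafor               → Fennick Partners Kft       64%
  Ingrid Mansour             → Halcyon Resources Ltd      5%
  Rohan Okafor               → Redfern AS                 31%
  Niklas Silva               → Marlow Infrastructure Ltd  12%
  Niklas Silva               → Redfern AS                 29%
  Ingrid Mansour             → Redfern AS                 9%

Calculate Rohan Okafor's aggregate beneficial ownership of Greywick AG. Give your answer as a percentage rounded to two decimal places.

2.48%

Rohan reaches Greywick along 2 paths.
Via Fennick → Redfern: 64% × 29% × 5% = 0.928%.
Via Redfern: 31% × 5% = 1.55%.
Total: 0.928% + 1.55% = 2.478%.
Rounded: 2.48%.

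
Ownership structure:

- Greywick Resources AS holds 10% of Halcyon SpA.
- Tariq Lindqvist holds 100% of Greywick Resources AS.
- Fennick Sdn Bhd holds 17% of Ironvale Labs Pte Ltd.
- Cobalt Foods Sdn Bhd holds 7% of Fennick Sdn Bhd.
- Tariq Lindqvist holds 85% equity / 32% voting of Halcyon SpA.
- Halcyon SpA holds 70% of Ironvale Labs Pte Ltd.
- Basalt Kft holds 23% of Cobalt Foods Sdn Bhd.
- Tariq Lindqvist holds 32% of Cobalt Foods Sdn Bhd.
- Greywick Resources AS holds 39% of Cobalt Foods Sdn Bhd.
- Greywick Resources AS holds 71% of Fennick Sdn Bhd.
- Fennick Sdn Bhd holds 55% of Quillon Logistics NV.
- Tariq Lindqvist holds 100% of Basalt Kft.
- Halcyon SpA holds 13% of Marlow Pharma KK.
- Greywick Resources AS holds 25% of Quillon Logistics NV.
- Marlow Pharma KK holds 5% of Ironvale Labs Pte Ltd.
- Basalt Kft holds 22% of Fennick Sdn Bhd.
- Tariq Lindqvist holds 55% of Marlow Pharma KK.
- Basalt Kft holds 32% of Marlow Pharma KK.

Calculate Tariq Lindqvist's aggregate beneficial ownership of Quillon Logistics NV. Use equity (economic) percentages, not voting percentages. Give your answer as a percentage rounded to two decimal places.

Tariq reaches Quillon along 6 paths.
Via Greywick: 100% × 25% = 25%.
Via Greywick → Fennick: 100% × 71% × 55% = 39.05%.
Via Basalt → Cobalt → Fennick: 100% × 23% × 7% × 55% = 0.8855%.
Via Cobalt → Fennick: 32% × 7% × 55% = 1.232%.
Via Greywick → Cobalt → Fennick: 100% × 39% × 7% × 55% = 1.5015%.
Via Basalt → Fennick: 100% × 22% × 55% = 12.1%.
Total: 25% + 39.05% + 0.8855% + 1.232% + 1.5015% + 12.1% = 79.769%.
Rounded: 79.77%.

79.77%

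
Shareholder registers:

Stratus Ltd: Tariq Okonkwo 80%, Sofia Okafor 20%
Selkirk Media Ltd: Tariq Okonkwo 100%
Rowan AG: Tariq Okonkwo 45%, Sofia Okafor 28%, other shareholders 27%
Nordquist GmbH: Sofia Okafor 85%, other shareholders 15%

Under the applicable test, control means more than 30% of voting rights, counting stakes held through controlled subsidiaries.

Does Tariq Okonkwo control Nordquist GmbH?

Tariq holds 80% of Stratus, so Tariq controls Stratus.
Tariq holds 100% of Selkirk, so Tariq controls Selkirk.
Tariq holds 45% of Rowan, so Tariq controls Rowan.
Neither Tariq nor any entity Tariq controls holds any voting interest in Nordquist.
So Tariq does not control Nordquist.

No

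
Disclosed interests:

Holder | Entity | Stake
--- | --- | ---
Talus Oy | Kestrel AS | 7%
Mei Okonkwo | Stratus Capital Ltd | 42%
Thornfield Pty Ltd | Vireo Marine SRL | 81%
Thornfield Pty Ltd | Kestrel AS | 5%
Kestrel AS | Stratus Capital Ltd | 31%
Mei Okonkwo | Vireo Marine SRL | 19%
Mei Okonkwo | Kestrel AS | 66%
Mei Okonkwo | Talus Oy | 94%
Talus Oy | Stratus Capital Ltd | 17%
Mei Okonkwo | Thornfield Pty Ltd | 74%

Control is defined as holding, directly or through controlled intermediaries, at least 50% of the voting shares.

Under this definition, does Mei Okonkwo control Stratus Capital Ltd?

Yes

Mei holds 94% of Talus, so Mei controls Talus.
Mei holds 74% of Thornfield, so Mei controls Thornfield.
Mei and Thornfield and Talus together hold 66% + 5% + 7% = 78% of Kestrel, so Mei controls Kestrel.
Kestrel and Mei and Talus together hold 31% + 42% + 17% = 90% of Stratus, so Mei controls Stratus.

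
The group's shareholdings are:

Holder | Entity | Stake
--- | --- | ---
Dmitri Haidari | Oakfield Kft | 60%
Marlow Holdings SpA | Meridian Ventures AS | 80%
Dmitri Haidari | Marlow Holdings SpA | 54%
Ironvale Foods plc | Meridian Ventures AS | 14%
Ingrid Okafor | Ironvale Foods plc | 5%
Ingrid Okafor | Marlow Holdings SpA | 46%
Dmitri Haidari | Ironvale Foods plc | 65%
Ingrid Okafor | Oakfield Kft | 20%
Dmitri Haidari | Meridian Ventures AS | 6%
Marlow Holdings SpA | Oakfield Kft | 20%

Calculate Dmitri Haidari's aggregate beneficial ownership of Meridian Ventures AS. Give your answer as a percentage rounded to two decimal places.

58.30%

Dmitri reaches Meridian along 3 paths.
Via Ironvale: 65% × 14% = 9.1%.
Via Marlow: 54% × 80% = 43.2%.
Direct stake: 6% = 6%.
Total: 9.1% + 43.2% + 6% = 58.3%.
Rounded: 58.30%.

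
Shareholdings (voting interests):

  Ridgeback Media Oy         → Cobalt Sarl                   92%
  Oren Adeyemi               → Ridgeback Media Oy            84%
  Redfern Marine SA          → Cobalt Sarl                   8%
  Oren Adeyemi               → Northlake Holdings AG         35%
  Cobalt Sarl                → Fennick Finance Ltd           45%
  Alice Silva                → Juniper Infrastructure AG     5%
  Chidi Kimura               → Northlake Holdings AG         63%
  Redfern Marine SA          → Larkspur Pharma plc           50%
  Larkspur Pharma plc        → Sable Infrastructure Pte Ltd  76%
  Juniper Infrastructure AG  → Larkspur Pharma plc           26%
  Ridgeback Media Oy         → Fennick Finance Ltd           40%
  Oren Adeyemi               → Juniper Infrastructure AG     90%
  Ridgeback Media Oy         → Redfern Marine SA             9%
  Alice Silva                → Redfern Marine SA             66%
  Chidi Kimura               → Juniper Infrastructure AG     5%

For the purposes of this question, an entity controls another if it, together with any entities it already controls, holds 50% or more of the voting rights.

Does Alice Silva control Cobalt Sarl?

Alice holds 66% of Redfern, so Alice controls Redfern.
Redfern holds 50% of Larkspur, so Alice controls Larkspur.
Larkspur holds 76% of Sable, so Alice controls Sable.
In Cobalt, Alice's side holds only 8%, not ≥ 50%.
So Alice does not control Cobalt.

No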